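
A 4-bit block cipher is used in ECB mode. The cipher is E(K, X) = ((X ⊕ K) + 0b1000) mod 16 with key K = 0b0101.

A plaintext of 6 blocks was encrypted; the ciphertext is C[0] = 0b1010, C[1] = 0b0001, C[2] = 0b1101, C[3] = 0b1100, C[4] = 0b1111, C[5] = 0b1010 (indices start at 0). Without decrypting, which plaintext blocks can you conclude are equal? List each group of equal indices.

ECB encrypts each block independently with the same key, so equal ciphertext blocks imply equal plaintext blocks.
C[0] = C[5] = 0b1010, so P[0] = P[5].

P[0] = P[5]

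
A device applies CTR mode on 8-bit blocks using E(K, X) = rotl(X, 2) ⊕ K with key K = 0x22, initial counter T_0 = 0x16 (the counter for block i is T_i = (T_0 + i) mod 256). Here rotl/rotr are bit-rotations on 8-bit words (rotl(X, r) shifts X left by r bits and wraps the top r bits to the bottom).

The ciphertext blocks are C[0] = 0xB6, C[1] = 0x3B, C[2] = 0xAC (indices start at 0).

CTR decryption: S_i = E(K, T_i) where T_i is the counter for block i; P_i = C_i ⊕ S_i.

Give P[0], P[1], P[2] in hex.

P[0] = 0xCC, P[1] = 0x45, P[2] = 0xEE

P[0]: T = 0x16, S = E(K, T) = 0x7A; 0xB6 ⊕ 0x7A = 0xCC.
P[1]: T = 0x17, S = E(K, T) = 0x7E; 0x3B ⊕ 0x7E = 0x45.
P[2]: T = 0x18, S = E(K, T) = 0x42; 0xAC ⊕ 0x42 = 0xEE.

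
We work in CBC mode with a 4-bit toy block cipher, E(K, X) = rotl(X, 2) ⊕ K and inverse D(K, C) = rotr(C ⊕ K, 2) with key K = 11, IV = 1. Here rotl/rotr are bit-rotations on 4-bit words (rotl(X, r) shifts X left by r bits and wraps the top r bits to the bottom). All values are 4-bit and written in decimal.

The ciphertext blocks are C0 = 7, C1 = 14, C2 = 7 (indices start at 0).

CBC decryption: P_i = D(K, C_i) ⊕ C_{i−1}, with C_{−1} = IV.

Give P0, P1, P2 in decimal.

P0 = 2, P1 = 2, P2 = 13

P0: D(K, 7) = 3; 3 ⊕ 1 = 2.
P1: D(K, 14) = 5; 5 ⊕ 7 = 2.
P2: D(K, 7) = 3; 3 ⊕ 14 = 13.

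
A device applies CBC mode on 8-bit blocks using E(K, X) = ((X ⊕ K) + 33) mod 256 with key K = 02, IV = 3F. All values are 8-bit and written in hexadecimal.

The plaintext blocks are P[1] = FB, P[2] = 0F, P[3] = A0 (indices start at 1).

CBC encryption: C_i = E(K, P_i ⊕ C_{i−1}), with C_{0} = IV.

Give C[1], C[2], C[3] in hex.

C[1]: P[1] ⊕ 3F = C4; E(K, C4) = F9.
C[2]: P[2] ⊕ F9 = F6; E(K, F6) = 27.
C[3]: P[3] ⊕ 27 = 87; E(K, 87) = B8.

C[1] = F9, C[2] = 27, C[3] = B8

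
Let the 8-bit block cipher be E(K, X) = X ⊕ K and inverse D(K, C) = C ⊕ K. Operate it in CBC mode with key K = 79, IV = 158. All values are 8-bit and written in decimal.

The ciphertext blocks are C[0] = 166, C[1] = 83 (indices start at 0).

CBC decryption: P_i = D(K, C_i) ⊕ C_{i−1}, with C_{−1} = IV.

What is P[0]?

P[0] = 119

P[0]: D(K, 166) = 233; 233 ⊕ 158 = 119.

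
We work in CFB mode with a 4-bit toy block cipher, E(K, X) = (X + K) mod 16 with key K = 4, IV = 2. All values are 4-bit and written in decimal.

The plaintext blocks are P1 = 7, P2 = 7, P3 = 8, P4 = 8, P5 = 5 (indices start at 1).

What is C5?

CFB encryption: C_i = P_i ⊕ E(K, C_{i−1}), with C_{0} = IV.
C1: E(K, 2) = 6; 7 ⊕ 6 = 1.
C2: E(K, 1) = 5; 7 ⊕ 5 = 2.
C3: E(K, 2) = 6; 8 ⊕ 6 = 14.
C4: E(K, 14) = 2; 8 ⊕ 2 = 10.
C5: E(K, 10) = 14; 5 ⊕ 14 = 11.

C5 = 11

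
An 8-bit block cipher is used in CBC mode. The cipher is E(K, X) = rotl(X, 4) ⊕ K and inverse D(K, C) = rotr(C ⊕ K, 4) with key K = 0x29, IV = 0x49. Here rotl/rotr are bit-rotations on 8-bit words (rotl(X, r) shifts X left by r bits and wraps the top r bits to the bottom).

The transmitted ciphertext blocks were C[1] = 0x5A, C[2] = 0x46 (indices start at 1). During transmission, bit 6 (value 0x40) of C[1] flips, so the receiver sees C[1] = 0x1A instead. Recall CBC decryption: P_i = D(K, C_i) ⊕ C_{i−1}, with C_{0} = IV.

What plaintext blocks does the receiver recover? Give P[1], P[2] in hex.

Only C[1] changed, to 0x1A. In CBC, a change in C_i garbles P_i and flips the same bit in P_{i+1}. Decrypting the received ciphertext:
P[1]: D(K, 0x1A) = 0x33; 0x33 ⊕ 0x49 = 0x7A.
P[2]: D(K, 0x46) = 0xF6; 0xF6 ⊕ 0x1A = 0xEC.
Blocks that differ from the original plaintext: P[1], P[2].

P[1] = 0x7A, P[2] = 0xEC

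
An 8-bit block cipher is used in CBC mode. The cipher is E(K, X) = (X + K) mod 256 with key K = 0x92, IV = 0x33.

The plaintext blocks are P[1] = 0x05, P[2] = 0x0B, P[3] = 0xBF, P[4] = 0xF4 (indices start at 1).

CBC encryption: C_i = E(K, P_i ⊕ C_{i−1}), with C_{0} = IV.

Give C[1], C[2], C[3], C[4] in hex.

C[1]: P[1] ⊕ 0x33 = 0x36; E(K, 0x36) = 0xC8.
C[2]: P[2] ⊕ 0xC8 = 0xC3; E(K, 0xC3) = 0x55.
C[3]: P[3] ⊕ 0x55 = 0xEA; E(K, 0xEA) = 0x7C.
C[4]: P[4] ⊕ 0x7C = 0x88; E(K, 0x88) = 0x1A.

C[1] = 0xC8, C[2] = 0x55, C[3] = 0x7C, C[4] = 0x1A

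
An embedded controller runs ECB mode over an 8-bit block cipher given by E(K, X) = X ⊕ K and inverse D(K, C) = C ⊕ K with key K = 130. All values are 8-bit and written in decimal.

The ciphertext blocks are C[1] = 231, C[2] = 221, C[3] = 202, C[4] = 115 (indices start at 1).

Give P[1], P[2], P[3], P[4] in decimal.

P[1] = 101, P[2] = 95, P[3] = 72, P[4] = 241

ECB decryption: P_i = D(K, C_i).
P[1]: D(K, 231) = 101.
P[2]: D(K, 221) = 95.
P[3]: D(K, 202) = 72.
P[4]: D(K, 115) = 241.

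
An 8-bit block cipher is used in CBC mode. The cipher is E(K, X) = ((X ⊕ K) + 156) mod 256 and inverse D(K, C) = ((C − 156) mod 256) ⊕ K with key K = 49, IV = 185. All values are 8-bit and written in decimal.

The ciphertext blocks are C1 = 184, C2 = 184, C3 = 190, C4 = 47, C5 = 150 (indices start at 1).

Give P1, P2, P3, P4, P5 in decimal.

P1 = 148, P2 = 149, P3 = 171, P4 = 28, P5 = 228

CBC decryption: P_i = D(K, C_i) ⊕ C_{i−1}, with C_{0} = IV.
P1: D(K, 184) = 45; 45 ⊕ 185 = 148.
P2: D(K, 184) = 45; 45 ⊕ 184 = 149.
P3: D(K, 190) = 19; 19 ⊕ 184 = 171.
P4: D(K, 47) = 162; 162 ⊕ 190 = 28.
P5: D(K, 150) = 203; 203 ⊕ 47 = 228.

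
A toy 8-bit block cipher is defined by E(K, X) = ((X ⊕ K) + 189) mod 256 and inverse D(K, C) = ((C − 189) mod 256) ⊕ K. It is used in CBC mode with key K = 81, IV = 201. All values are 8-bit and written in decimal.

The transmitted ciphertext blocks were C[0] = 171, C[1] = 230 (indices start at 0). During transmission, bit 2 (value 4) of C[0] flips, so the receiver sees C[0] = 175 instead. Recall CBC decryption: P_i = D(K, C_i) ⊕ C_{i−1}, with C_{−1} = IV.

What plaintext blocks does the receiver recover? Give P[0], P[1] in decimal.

P[0] = 106, P[1] = 215

Only C[0] changed, to 175. In CBC, a change in C_i garbles P_i and flips the same bit in P_{i+1}. Decrypting the received ciphertext:
P[0]: D(K, 175) = 163; 163 ⊕ 201 = 106.
P[1]: D(K, 230) = 120; 120 ⊕ 175 = 215.
Blocks that differ from the original plaintext: P[0], P[1].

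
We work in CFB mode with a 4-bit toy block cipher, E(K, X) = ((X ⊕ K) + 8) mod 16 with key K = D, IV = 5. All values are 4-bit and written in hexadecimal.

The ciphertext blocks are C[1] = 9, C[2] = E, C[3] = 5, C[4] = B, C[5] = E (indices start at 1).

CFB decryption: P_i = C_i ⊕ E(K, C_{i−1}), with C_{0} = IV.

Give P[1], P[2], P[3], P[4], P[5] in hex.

P[1]: E(K, 5) = 0; 9 ⊕ 0 = 9.
P[2]: E(K, 9) = C; E ⊕ C = 2.
P[3]: E(K, E) = B; 5 ⊕ B = E.
P[4]: E(K, 5) = 0; B ⊕ 0 = B.
P[5]: E(K, B) = E; E ⊕ E = 0.

P[1] = 9, P[2] = 2, P[3] = E, P[4] = B, P[5] = 0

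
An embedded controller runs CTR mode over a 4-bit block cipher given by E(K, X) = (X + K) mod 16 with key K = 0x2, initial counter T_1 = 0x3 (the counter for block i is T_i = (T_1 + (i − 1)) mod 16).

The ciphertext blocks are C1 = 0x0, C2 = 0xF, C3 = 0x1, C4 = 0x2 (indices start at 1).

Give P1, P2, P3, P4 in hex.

CTR decryption: S_i = E(K, T_i) where T_i is the counter for block i; P_i = C_i ⊕ S_i.
P1: T = 0x3, S = E(K, T) = 0x5; 0x0 ⊕ 0x5 = 0x5.
P2: T = 0x4, S = E(K, T) = 0x6; 0xF ⊕ 0x6 = 0x9.
P3: T = 0x5, S = E(K, T) = 0x7; 0x1 ⊕ 0x7 = 0x6.
P4: T = 0x6, S = E(K, T) = 0x8; 0x2 ⊕ 0x8 = 0xA.

P1 = 0x5, P2 = 0x9, P3 = 0x6, P4 = 0xA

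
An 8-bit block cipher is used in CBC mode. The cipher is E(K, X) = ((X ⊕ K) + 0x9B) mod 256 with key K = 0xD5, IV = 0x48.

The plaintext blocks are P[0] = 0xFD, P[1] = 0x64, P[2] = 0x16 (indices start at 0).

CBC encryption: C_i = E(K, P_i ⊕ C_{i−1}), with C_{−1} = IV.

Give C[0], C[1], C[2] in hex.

C[0]: P[0] ⊕ 0x48 = 0xB5; E(K, 0xB5) = 0xFB.
C[1]: P[1] ⊕ 0xFB = 0x9F; E(K, 0x9F) = 0xE5.
C[2]: P[2] ⊕ 0xE5 = 0xF3; E(K, 0xF3) = 0xC1.

C[0] = 0xFB, C[1] = 0xE5, C[2] = 0xC1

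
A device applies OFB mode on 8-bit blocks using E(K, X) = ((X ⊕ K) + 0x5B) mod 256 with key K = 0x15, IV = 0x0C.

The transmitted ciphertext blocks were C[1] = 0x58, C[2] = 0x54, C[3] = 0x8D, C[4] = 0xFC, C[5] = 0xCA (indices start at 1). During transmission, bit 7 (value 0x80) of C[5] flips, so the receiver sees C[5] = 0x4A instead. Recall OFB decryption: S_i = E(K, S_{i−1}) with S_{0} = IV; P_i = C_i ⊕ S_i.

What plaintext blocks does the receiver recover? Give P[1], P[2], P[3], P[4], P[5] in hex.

Only C[5] changed, to 0x4A. In OFB, a change in C_i flips the same bit in P_i only; the keystream is unaffected. Decrypting the received ciphertext:
P[1]: S = E(K, 0x0C) = 0x74; 0x58 ⊕ 0x74 = 0x2C.
P[2]: S = E(K, 0x74) = 0xBC; 0x54 ⊕ 0xBC = 0xE8.
P[3]: S = E(K, 0xBC) = 0x04; 0x8D ⊕ 0x04 = 0x89.
P[4]: S = E(K, 0x04) = 0x6C; 0xFC ⊕ 0x6C = 0x90.
P[5]: S = E(K, 0x6C) = 0xD4; 0x4A ⊕ 0xD4 = 0x9E.
Blocks that differ from the original plaintext: P[5].

P[1] = 0x2C, P[2] = 0xE8, P[3] = 0x89, P[4] = 0x90, P[5] = 0x9E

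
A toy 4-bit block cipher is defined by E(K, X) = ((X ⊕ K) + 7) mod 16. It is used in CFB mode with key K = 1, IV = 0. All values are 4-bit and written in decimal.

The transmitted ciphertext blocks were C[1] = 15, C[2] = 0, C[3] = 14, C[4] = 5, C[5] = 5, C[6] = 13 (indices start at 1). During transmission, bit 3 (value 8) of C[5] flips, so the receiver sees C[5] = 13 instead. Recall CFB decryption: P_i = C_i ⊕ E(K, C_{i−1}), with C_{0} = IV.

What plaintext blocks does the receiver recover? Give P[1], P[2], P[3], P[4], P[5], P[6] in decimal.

Only C[5] changed, to 13. In CFB, a change in C_i flips the same bit in P_i and garbles P_{i+1}. Decrypting the received ciphertext:
P[1]: E(K, 0) = 8; 15 ⊕ 8 = 7.
P[2]: E(K, 15) = 5; 0 ⊕ 5 = 5.
P[3]: E(K, 0) = 8; 14 ⊕ 8 = 6.
P[4]: E(K, 14) = 6; 5 ⊕ 6 = 3.
P[5]: E(K, 5) = 11; 13 ⊕ 11 = 6.
P[6]: E(K, 13) = 3; 13 ⊕ 3 = 14.
Blocks that differ from the original plaintext: P[5], P[6].

P[1] = 7, P[2] = 5, P[3] = 6, P[4] = 3, P[5] = 6, P[6] = 14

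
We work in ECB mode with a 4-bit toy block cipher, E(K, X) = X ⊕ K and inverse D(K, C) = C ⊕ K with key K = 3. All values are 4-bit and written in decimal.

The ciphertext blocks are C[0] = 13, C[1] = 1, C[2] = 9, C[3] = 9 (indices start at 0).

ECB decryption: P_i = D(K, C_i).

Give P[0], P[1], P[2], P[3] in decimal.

P[0] = 14, P[1] = 2, P[2] = 10, P[3] = 10

P[0]: D(K, 13) = 14.
P[1]: D(K, 1) = 2.
P[2]: D(K, 9) = 10.
P[3]: D(K, 9) = 10.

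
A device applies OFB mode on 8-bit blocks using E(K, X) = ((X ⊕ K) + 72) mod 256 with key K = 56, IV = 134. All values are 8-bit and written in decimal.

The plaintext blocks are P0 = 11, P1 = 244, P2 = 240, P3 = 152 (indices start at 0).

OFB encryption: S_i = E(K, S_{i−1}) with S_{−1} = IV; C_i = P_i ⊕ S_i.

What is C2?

C0: S = E(K, 134) = 6; 11 ⊕ 6 = 13.
C1: S = E(K, 6) = 134; 244 ⊕ 134 = 114.
C2: S = E(K, 134) = 6; 240 ⊕ 6 = 246.

C2 = 246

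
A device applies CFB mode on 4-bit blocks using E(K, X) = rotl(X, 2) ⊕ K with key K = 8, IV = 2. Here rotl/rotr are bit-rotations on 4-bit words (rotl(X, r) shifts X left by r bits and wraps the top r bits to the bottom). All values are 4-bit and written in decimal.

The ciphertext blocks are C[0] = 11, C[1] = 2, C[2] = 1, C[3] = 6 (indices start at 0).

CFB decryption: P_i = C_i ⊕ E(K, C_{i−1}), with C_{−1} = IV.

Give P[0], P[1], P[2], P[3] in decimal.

P[0]: E(K, 2) = 0; 11 ⊕ 0 = 11.
P[1]: E(K, 11) = 6; 2 ⊕ 6 = 4.
P[2]: E(K, 2) = 0; 1 ⊕ 0 = 1.
P[3]: E(K, 1) = 12; 6 ⊕ 12 = 10.

P[0] = 11, P[1] = 4, P[2] = 1, P[3] = 10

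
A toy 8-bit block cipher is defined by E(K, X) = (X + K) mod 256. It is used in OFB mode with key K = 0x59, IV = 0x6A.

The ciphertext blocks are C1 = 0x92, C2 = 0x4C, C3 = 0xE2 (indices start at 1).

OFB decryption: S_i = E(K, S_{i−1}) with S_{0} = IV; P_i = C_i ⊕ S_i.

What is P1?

P1 = 0x51

P1: S = E(K, 0x6A) = 0xC3; 0x92 ⊕ 0xC3 = 0x51.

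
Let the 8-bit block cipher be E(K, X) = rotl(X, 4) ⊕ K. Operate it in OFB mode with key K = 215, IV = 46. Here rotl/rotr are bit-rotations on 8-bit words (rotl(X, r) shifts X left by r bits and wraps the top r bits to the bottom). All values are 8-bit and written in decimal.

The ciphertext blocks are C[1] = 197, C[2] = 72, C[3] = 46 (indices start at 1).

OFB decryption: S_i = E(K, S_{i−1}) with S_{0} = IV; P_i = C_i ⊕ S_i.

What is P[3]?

P[1]: S = E(K, 46) = 53; 197 ⊕ 53 = 240.
P[2]: S = E(K, 53) = 132; 72 ⊕ 132 = 204.
P[3]: S = E(K, 132) = 159; 46 ⊕ 159 = 177.

P[3] = 177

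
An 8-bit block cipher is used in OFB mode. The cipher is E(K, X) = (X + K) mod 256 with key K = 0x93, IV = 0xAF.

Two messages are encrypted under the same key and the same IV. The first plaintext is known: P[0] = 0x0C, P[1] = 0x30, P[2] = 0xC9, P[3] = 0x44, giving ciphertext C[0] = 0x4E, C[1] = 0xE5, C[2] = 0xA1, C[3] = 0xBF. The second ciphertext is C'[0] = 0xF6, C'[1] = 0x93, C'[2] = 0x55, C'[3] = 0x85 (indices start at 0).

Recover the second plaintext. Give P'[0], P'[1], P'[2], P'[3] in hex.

P'[0] = 0xB4, P'[1] = 0x46, P'[2] = 0x3D, P'[3] = 0x7E

In OFB with a reused IV, both messages share the same keystream S_i, so C_i ⊕ C'_i = P_i ⊕ P'_i and thus P'_i = P_i ⊕ C_i ⊕ C'_i.
P'[0]: 0x0C ⊕ 0x4E ⊕ 0xF6 = 0xB4.
P'[1]: 0x30 ⊕ 0xE5 ⊕ 0x93 = 0x46.
P'[2]: 0xC9 ⊕ 0xA1 ⊕ 0x55 = 0x3D.
P'[3]: 0x44 ⊕ 0xBF ⊕ 0x85 = 0x7E.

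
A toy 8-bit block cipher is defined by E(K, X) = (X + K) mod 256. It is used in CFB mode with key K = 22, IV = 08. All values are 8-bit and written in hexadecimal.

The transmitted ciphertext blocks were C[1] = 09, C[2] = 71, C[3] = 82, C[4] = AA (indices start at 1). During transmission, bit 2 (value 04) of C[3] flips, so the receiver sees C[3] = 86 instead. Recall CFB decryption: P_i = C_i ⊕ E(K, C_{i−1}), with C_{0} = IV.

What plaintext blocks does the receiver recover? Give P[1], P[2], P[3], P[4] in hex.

Only C[3] changed, to 86. In CFB, a change in C_i flips the same bit in P_i and garbles P_{i+1}. Decrypting the received ciphertext:
P[1]: E(K, 08) = 2A; 09 ⊕ 2A = 23.
P[2]: E(K, 09) = 2B; 71 ⊕ 2B = 5A.
P[3]: E(K, 71) = 93; 86 ⊕ 93 = 15.
P[4]: E(K, 86) = A8; AA ⊕ A8 = 02.
Blocks that differ from the original plaintext: P[3], P[4].

P[1] = 23, P[2] = 5A, P[3] = 15, P[4] = 02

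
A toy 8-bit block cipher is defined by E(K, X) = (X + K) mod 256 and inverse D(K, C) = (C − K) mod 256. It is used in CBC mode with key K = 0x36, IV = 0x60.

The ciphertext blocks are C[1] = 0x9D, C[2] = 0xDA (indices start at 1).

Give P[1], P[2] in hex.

CBC decryption: P_i = D(K, C_i) ⊕ C_{i−1}, with C_{0} = IV.
P[1]: D(K, 0x9D) = 0x67; 0x67 ⊕ 0x60 = 0x07.
P[2]: D(K, 0xDA) = 0xA4; 0xA4 ⊕ 0x9D = 0x39.

P[1] = 0x07, P[2] = 0x39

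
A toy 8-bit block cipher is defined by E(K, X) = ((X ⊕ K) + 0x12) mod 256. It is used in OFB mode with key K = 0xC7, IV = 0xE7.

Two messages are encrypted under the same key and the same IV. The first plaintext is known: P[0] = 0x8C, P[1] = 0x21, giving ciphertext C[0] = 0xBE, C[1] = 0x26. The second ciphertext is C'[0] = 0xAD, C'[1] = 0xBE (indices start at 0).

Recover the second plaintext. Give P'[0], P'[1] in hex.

In OFB with a reused IV, both messages share the same keystream S_i, so C_i ⊕ C'_i = P_i ⊕ P'_i and thus P'_i = P_i ⊕ C_i ⊕ C'_i.
P'[0]: 0x8C ⊕ 0xBE ⊕ 0xAD = 0x9F.
P'[1]: 0x21 ⊕ 0x26 ⊕ 0xBE = 0xB9.

P'[0] = 0x9F, P'[1] = 0xB9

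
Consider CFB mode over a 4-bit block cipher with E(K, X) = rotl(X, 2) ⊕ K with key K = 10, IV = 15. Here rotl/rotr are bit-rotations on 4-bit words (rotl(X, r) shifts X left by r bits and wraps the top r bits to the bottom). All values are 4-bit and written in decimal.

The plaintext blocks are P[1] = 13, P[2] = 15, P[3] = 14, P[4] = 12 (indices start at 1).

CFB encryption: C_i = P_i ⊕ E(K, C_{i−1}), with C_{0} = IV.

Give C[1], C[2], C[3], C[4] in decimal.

C[1] = 8, C[2] = 7, C[3] = 9, C[4] = 0

C[1]: E(K, 15) = 5; 13 ⊕ 5 = 8.
C[2]: E(K, 8) = 8; 15 ⊕ 8 = 7.
C[3]: E(K, 7) = 7; 14 ⊕ 7 = 9.
C[4]: E(K, 9) = 12; 12 ⊕ 12 = 0.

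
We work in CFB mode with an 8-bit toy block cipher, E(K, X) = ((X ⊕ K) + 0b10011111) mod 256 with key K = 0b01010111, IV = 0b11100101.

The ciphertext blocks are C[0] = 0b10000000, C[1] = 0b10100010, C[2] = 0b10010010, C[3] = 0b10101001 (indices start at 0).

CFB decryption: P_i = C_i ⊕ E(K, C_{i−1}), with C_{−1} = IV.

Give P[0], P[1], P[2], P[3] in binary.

P[0] = 0b11010001, P[1] = 0b11010100, P[2] = 0b00000110, P[3] = 0b11001101

P[0]: E(K, 0b11100101) = 0b01010001; 0b10000000 ⊕ 0b01010001 = 0b11010001.
P[1]: E(K, 0b10000000) = 0b01110110; 0b10100010 ⊕ 0b01110110 = 0b11010100.
P[2]: E(K, 0b10100010) = 0b10010100; 0b10010010 ⊕ 0b10010100 = 0b00000110.
P[3]: E(K, 0b10010010) = 0b01100100; 0b10101001 ⊕ 0b01100100 = 0b11001101.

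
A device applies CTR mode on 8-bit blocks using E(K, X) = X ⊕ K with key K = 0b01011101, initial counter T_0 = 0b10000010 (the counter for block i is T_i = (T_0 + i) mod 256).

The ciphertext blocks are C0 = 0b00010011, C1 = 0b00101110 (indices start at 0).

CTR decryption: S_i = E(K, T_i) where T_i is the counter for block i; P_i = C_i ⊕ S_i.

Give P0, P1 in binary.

P0 = 0b11001100, P1 = 0b11110000

P0: T = 0b10000010, S = E(K, T) = 0b11011111; 0b00010011 ⊕ 0b11011111 = 0b11001100.
P1: T = 0b10000011, S = E(K, T) = 0b11011110; 0b00101110 ⊕ 0b11011110 = 0b11110000.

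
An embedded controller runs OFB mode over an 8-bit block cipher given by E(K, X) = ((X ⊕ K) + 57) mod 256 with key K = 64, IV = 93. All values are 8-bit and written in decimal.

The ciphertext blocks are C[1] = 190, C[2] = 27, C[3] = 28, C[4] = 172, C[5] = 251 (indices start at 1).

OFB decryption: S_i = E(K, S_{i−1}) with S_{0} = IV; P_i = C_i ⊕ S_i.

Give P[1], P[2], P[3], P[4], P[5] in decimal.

P[1] = 232, P[2] = 84, P[3] = 84, P[4] = 237, P[5] = 193

P[1]: S = E(K, 93) = 86; 190 ⊕ 86 = 232.
P[2]: S = E(K, 86) = 79; 27 ⊕ 79 = 84.
P[3]: S = E(K, 79) = 72; 28 ⊕ 72 = 84.
P[4]: S = E(K, 72) = 65; 172 ⊕ 65 = 237.
P[5]: S = E(K, 65) = 58; 251 ⊕ 58 = 193.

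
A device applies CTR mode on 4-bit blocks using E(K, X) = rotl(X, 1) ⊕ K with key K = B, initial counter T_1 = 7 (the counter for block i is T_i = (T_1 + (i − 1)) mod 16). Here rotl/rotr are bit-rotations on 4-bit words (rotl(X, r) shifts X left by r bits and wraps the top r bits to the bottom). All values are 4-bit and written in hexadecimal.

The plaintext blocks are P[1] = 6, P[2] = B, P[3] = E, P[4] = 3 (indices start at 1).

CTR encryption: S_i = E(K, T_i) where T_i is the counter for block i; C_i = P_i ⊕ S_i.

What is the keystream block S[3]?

C[1]: T = 7, S = E(K, T) = 5; 6 ⊕ 5 = 3.
C[2]: T = 8, S = E(K, T) = A; B ⊕ A = 1.
C[3]: T = 9, S = E(K, T) = 8; E ⊕ 8 = 6.
So S[3] = 8.

8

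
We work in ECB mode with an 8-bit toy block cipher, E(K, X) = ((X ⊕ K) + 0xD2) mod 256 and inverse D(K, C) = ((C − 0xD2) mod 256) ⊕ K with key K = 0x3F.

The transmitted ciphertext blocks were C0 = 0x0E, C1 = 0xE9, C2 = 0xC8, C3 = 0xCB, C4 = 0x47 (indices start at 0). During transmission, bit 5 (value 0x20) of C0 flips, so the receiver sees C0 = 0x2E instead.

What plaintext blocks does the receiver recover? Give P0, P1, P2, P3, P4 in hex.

P0 = 0x63, P1 = 0x28, P2 = 0xC9, P3 = 0xC6, P4 = 0x4A

ECB decryption: P_i = D(K, C_i).
Only C0 changed, to 0x2E. In ECB, a change in C_i affects only P_i. Decrypting the received ciphertext:
P0: D(K, 0x2E) = 0x63.
P1: D(K, 0xE9) = 0x28.
P2: D(K, 0xC8) = 0xC9.
P3: D(K, 0xCB) = 0xC6.
P4: D(K, 0x47) = 0x4A.
Blocks that differ from the original plaintext: P0.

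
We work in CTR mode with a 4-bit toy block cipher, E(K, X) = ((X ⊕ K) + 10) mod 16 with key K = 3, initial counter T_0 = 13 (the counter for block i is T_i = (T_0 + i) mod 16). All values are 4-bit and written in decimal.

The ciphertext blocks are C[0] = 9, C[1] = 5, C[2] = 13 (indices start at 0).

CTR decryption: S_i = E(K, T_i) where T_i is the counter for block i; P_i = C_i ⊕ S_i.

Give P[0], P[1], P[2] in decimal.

P[0] = 1, P[1] = 2, P[2] = 11

P[0]: T = 13, S = E(K, T) = 8; 9 ⊕ 8 = 1.
P[1]: T = 14, S = E(K, T) = 7; 5 ⊕ 7 = 2.
P[2]: T = 15, S = E(K, T) = 6; 13 ⊕ 6 = 11.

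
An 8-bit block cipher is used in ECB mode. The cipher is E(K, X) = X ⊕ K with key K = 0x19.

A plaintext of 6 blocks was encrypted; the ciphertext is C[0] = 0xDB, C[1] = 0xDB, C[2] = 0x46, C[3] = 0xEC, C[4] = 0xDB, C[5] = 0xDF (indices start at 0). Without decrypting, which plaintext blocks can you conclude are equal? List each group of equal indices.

ECB encrypts each block independently with the same key, so equal ciphertext blocks imply equal plaintext blocks.
C[0] = C[1] = C[4] = 0xDB, so P[0] = P[1] = P[4].

P[0] = P[1] = P[4]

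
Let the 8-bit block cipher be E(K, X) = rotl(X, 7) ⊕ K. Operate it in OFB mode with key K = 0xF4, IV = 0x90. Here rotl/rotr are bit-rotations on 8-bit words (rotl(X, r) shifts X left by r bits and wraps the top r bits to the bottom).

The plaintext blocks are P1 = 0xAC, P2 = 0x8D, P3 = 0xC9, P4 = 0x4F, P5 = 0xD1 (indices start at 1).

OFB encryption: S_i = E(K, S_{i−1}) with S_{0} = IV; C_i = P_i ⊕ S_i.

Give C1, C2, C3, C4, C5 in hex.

C1: S = E(K, 0x90) = 0xBC; 0xAC ⊕ 0xBC = 0x10.
C2: S = E(K, 0xBC) = 0xAA; 0x8D ⊕ 0xAA = 0x27.
C3: S = E(K, 0xAA) = 0xA1; 0xC9 ⊕ 0xA1 = 0x68.
C4: S = E(K, 0xA1) = 0x24; 0x4F ⊕ 0x24 = 0x6B.
C5: S = E(K, 0x24) = 0xE6; 0xD1 ⊕ 0xE6 = 0x37.

C1 = 0x10, C2 = 0x27, C3 = 0x68, C4 = 0x6B, C5 = 0x37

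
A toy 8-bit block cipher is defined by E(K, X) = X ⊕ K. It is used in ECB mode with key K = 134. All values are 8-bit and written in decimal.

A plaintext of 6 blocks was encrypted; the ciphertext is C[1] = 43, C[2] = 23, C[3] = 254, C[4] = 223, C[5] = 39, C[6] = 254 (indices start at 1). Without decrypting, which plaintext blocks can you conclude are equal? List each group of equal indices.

P[3] = P[6]

ECB encrypts each block independently with the same key, so equal ciphertext blocks imply equal plaintext blocks.
C[3] = C[6] = 254, so P[3] = P[6].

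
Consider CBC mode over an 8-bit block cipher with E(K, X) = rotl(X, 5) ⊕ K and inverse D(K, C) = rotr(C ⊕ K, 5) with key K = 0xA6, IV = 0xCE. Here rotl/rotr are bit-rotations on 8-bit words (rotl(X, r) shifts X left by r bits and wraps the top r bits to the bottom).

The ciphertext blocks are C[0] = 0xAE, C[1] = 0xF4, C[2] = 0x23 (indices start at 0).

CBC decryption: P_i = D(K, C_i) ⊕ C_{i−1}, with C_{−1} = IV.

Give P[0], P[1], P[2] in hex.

P[0]: D(K, 0xAE) = 0x40; 0x40 ⊕ 0xCE = 0x8E.
P[1]: D(K, 0xF4) = 0x92; 0x92 ⊕ 0xAE = 0x3C.
P[2]: D(K, 0x23) = 0x2C; 0x2C ⊕ 0xF4 = 0xD8.

P[0] = 0x8E, P[1] = 0x3C, P[2] = 0xD8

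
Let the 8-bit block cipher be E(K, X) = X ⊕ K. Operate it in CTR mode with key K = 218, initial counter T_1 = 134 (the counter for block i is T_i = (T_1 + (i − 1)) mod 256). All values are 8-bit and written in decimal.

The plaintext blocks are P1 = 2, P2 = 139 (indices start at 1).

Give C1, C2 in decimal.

CTR encryption: S_i = E(K, T_i) where T_i is the counter for block i; C_i = P_i ⊕ S_i.
C1: T = 134, S = E(K, T) = 92; 2 ⊕ 92 = 94.
C2: T = 135, S = E(K, T) = 93; 139 ⊕ 93 = 214.

C1 = 94, C2 = 214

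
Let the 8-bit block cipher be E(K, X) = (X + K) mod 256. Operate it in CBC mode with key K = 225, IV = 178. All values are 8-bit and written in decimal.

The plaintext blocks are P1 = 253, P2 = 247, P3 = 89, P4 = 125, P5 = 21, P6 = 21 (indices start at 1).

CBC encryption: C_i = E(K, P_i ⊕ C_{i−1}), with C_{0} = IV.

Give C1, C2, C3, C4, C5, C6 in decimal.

C1: P1 ⊕ 178 = 79; E(K, 79) = 48.
C2: P2 ⊕ 48 = 199; E(K, 199) = 168.
C3: P3 ⊕ 168 = 241; E(K, 241) = 210.
C4: P4 ⊕ 210 = 175; E(K, 175) = 144.
C5: P5 ⊕ 144 = 133; E(K, 133) = 102.
C6: P6 ⊕ 102 = 115; E(K, 115) = 84.

C1 = 48, C2 = 168, C3 = 210, C4 = 144, C5 = 102, C6 = 84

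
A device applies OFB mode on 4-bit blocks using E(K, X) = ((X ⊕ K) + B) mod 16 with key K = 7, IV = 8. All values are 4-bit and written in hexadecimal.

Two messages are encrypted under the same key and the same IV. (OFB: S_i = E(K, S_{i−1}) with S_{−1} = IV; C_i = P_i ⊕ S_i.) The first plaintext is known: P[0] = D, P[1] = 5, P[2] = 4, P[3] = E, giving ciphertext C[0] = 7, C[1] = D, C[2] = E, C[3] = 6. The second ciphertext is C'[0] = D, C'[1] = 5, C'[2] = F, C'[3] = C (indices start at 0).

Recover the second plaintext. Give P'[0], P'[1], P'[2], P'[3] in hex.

In OFB with a reused IV, both messages share the same keystream S_i, so C_i ⊕ C'_i = P_i ⊕ P'_i and thus P'_i = P_i ⊕ C_i ⊕ C'_i.
P'[0]: D ⊕ 7 ⊕ D = 7.
P'[1]: 5 ⊕ D ⊕ 5 = D.
P'[2]: 4 ⊕ E ⊕ F = 5.
P'[3]: E ⊕ 6 ⊕ C = 4.

P'[0] = 7, P'[1] = D, P'[2] = 5, P'[3] = 4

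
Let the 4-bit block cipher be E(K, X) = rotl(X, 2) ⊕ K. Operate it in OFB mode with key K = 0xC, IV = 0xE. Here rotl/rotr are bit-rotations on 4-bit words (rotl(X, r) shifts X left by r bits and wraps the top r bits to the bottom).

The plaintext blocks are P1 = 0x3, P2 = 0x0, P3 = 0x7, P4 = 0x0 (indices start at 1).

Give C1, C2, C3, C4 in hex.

OFB encryption: S_i = E(K, S_{i−1}) with S_{0} = IV; C_i = P_i ⊕ S_i.
C1: S = E(K, 0xE) = 0x7; 0x3 ⊕ 0x7 = 0x4.
C2: S = E(K, 0x7) = 0x1; 0x0 ⊕ 0x1 = 0x1.
C3: S = E(K, 0x1) = 0x8; 0x7 ⊕ 0x8 = 0xF.
C4: S = E(K, 0x8) = 0xE; 0x0 ⊕ 0xE = 0xE.

C1 = 0x4, C2 = 0x1, C3 = 0xF, C4 = 0xE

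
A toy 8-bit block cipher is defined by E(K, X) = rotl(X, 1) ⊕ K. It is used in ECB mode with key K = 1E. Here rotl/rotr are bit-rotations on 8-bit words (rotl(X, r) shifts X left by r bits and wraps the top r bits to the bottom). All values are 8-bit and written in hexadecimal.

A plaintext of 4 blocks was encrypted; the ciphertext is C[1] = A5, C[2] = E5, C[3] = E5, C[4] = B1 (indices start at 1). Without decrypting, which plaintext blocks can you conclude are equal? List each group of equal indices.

ECB encrypts each block independently with the same key, so equal ciphertext blocks imply equal plaintext blocks.
C[2] = C[3] = E5, so P[2] = P[3].

P[2] = P[3]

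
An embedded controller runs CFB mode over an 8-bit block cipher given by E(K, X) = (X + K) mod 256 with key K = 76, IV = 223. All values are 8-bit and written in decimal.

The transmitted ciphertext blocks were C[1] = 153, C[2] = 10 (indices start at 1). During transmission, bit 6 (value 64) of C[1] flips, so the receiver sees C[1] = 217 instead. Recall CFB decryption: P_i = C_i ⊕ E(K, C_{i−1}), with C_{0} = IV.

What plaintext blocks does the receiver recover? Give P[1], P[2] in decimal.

Only C[1] changed, to 217. In CFB, a change in C_i flips the same bit in P_i and garbles P_{i+1}. Decrypting the received ciphertext:
P[1]: E(K, 223) = 43; 217 ⊕ 43 = 242.
P[2]: E(K, 217) = 37; 10 ⊕ 37 = 47.
Blocks that differ from the original plaintext: P[1], P[2].

P[1] = 242, P[2] = 47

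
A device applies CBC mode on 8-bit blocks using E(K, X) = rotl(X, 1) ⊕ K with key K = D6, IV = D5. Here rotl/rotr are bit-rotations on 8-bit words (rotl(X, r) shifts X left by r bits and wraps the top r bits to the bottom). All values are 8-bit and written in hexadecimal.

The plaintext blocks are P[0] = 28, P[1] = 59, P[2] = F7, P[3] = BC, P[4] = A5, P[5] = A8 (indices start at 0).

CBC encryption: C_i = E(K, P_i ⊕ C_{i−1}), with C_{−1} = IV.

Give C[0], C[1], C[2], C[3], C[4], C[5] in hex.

C[0]: P[0] ⊕ D5 = FD; E(K, FD) = 2D.
C[1]: P[1] ⊕ 2D = 74; E(K, 74) = 3E.
C[2]: P[2] ⊕ 3E = C9; E(K, C9) = 45.
C[3]: P[3] ⊕ 45 = F9; E(K, F9) = 25.
C[4]: P[4] ⊕ 25 = 80; E(K, 80) = D7.
C[5]: P[5] ⊕ D7 = 7F; E(K, 7F) = 28.

C[0] = 2D, C[1] = 3E, C[2] = 45, C[3] = 25, C[4] = D7, C[5] = 28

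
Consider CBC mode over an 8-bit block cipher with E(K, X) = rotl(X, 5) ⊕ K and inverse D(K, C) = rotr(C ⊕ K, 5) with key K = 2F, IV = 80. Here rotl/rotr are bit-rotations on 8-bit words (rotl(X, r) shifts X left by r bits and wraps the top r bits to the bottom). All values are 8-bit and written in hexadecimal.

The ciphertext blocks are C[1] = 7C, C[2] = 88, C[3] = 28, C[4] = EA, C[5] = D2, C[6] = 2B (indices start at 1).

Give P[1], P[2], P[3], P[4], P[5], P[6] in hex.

CBC decryption: P_i = D(K, C_i) ⊕ C_{i−1}, with C_{0} = IV.
P[1]: D(K, 7C) = 9A; 9A ⊕ 80 = 1A.
P[2]: D(K, 88) = 3D; 3D ⊕ 7C = 41.
P[3]: D(K, 28) = 38; 38 ⊕ 88 = B0.
P[4]: D(K, EA) = 2E; 2E ⊕ 28 = 06.
P[5]: D(K, D2) = EF; EF ⊕ EA = 05.
P[6]: D(K, 2B) = 20; 20 ⊕ D2 = F2.

P[1] = 1A, P[2] = 41, P[3] = B0, P[4] = 06, P[5] = 05, P[6] = F2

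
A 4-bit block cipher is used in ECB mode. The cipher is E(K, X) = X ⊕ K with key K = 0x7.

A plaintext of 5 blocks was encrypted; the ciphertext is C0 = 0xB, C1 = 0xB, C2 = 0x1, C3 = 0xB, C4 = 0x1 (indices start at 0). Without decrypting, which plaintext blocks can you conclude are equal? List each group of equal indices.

ECB encrypts each block independently with the same key, so equal ciphertext blocks imply equal plaintext blocks.
C0 = C1 = C3 = 0xB, so P0 = P1 = P3.
C2 = C4 = 0x1, so P2 = P4.

P0 = P1 = P3; P2 = P4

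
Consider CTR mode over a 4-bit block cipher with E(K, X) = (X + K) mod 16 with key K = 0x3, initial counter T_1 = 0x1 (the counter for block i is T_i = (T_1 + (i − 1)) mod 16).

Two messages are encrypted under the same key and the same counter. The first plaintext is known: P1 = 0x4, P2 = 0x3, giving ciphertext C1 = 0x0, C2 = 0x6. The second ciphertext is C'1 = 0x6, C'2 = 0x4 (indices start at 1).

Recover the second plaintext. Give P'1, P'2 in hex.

In CTR with a reused counter, both messages share the same keystream S_i, so C_i ⊕ C'_i = P_i ⊕ P'_i and thus P'_i = P_i ⊕ C_i ⊕ C'_i.
P'1: 0x4 ⊕ 0x0 ⊕ 0x6 = 0x2.
P'2: 0x3 ⊕ 0x6 ⊕ 0x4 = 0x1.

P'1 = 0x2, P'2 = 0x1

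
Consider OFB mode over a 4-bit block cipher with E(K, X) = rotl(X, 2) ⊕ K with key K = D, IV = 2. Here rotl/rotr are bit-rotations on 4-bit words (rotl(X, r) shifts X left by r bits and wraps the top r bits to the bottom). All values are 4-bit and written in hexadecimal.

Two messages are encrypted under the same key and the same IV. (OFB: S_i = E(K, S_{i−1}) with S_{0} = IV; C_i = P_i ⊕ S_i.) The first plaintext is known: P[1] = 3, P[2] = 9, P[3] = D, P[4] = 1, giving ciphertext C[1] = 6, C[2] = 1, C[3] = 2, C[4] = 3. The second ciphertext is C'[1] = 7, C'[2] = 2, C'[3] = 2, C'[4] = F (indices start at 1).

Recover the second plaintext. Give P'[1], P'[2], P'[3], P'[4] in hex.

P'[1] = 2, P'[2] = A, P'[3] = D, P'[4] = D

In OFB with a reused IV, both messages share the same keystream S_i, so C_i ⊕ C'_i = P_i ⊕ P'_i and thus P'_i = P_i ⊕ C_i ⊕ C'_i.
P'[1]: 3 ⊕ 6 ⊕ 7 = 2.
P'[2]: 9 ⊕ 1 ⊕ 2 = A.
P'[3]: D ⊕ 2 ⊕ 2 = D.
P'[4]: 1 ⊕ 3 ⊕ F = D.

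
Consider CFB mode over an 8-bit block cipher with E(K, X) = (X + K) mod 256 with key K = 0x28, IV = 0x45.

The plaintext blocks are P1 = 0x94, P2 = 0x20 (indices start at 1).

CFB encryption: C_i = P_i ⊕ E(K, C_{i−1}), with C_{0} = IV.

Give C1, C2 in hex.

C1: E(K, 0x45) = 0x6D; 0x94 ⊕ 0x6D = 0xF9.
C2: E(K, 0xF9) = 0x21; 0x20 ⊕ 0x21 = 0x01.

C1 = 0xF9, C2 = 0x01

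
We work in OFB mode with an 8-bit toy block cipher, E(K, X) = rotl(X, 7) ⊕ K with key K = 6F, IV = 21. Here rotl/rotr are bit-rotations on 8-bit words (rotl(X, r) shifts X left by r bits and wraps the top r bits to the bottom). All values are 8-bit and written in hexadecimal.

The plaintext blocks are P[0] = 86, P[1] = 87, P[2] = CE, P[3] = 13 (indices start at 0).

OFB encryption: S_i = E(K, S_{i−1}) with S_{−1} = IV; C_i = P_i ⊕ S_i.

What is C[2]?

C[2] = E9

C[0]: S = E(K, 21) = FF; 86 ⊕ FF = 79.
C[1]: S = E(K, FF) = 90; 87 ⊕ 90 = 17.
C[2]: S = E(K, 90) = 27; CE ⊕ 27 = E9.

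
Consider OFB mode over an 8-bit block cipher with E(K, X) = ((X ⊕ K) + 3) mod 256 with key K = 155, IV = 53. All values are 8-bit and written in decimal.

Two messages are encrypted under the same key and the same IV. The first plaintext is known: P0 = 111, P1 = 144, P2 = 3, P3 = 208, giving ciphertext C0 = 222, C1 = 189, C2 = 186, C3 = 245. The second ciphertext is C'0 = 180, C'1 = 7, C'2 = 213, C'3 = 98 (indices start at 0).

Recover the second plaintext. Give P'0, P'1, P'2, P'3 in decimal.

In OFB with a reused IV, both messages share the same keystream S_i, so C_i ⊕ C'_i = P_i ⊕ P'_i and thus P'_i = P_i ⊕ C_i ⊕ C'_i.
P'0: 111 ⊕ 222 ⊕ 180 = 5.
P'1: 144 ⊕ 189 ⊕ 7 = 42.
P'2: 3 ⊕ 186 ⊕ 213 = 108.
P'3: 208 ⊕ 245 ⊕ 98 = 71.

P'0 = 5, P'1 = 42, P'2 = 108, P'3 = 71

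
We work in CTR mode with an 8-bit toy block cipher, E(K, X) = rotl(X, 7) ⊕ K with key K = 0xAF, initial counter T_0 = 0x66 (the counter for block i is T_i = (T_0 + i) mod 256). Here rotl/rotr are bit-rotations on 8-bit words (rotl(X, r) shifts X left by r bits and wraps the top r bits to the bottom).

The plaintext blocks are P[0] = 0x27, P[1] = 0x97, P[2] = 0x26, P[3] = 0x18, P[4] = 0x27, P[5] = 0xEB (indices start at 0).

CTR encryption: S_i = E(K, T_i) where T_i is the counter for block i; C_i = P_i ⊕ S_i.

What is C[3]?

C[0]: T = 0x66, S = E(K, T) = 0x9C; 0x27 ⊕ 0x9C = 0xBB.
C[1]: T = 0x67, S = E(K, T) = 0x1C; 0x97 ⊕ 0x1C = 0x8B.
C[2]: T = 0x68, S = E(K, T) = 0x9B; 0x26 ⊕ 0x9B = 0xBD.
C[3]: T = 0x69, S = E(K, T) = 0x1B; 0x18 ⊕ 0x1B = 0x03.

C[3] = 0x03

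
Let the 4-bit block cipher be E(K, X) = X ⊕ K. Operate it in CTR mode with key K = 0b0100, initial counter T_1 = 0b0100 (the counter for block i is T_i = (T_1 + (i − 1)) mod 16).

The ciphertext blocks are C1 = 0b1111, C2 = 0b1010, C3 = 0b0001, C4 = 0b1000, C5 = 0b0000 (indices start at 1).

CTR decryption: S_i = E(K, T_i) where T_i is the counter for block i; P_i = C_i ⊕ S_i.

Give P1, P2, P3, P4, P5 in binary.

P1: T = 0b0100, S = E(K, T) = 0b0000; 0b1111 ⊕ 0b0000 = 0b1111.
P2: T = 0b0101, S = E(K, T) = 0b0001; 0b1010 ⊕ 0b0001 = 0b1011.
P3: T = 0b0110, S = E(K, T) = 0b0010; 0b0001 ⊕ 0b0010 = 0b0011.
P4: T = 0b0111, S = E(K, T) = 0b0011; 0b1000 ⊕ 0b0011 = 0b1011.
P5: T = 0b1000, S = E(K, T) = 0b1100; 0b0000 ⊕ 0b1100 = 0b1100.

P1 = 0b1111, P2 = 0b1011, P3 = 0b0011, P4 = 0b1011, P5 = 0b1100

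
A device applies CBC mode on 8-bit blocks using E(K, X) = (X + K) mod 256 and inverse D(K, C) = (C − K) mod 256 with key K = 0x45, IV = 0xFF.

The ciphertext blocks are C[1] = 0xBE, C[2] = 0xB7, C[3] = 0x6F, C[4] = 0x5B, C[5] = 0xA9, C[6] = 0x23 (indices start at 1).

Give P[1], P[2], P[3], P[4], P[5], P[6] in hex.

CBC decryption: P_i = D(K, C_i) ⊕ C_{i−1}, with C_{0} = IV.
P[1]: D(K, 0xBE) = 0x79; 0x79 ⊕ 0xFF = 0x86.
P[2]: D(K, 0xB7) = 0x72; 0x72 ⊕ 0xBE = 0xCC.
P[3]: D(K, 0x6F) = 0x2A; 0x2A ⊕ 0xB7 = 0x9D.
P[4]: D(K, 0x5B) = 0x16; 0x16 ⊕ 0x6F = 0x79.
P[5]: D(K, 0xA9) = 0x64; 0x64 ⊕ 0x5B = 0x3F.
P[6]: D(K, 0x23) = 0xDE; 0xDE ⊕ 0xA9 = 0x77.

P[1] = 0x86, P[2] = 0xCC, P[3] = 0x9D, P[4] = 0x79, P[5] = 0x3F, P[6] = 0x77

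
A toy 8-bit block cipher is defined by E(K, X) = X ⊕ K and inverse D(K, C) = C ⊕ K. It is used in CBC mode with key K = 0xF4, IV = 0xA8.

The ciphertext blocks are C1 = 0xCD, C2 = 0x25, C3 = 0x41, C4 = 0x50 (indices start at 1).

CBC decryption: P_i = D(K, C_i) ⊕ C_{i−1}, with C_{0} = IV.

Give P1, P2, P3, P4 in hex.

P1: D(K, 0xCD) = 0x39; 0x39 ⊕ 0xA8 = 0x91.
P2: D(K, 0x25) = 0xD1; 0xD1 ⊕ 0xCD = 0x1C.
P3: D(K, 0x41) = 0xB5; 0xB5 ⊕ 0x25 = 0x90.
P4: D(K, 0x50) = 0xA4; 0xA4 ⊕ 0x41 = 0xE5.

P1 = 0x91, P2 = 0x1C, P3 = 0x90, P4 = 0xE5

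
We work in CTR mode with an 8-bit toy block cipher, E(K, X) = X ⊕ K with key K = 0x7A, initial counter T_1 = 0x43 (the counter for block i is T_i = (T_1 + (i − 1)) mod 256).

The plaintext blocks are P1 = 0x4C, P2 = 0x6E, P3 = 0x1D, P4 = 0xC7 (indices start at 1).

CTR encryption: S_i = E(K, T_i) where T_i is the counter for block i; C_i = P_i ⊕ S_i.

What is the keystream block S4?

0x3C

C1: T = 0x43, S = E(K, T) = 0x39; 0x4C ⊕ 0x39 = 0x75.
C2: T = 0x44, S = E(K, T) = 0x3E; 0x6E ⊕ 0x3E = 0x50.
C3: T = 0x45, S = E(K, T) = 0x3F; 0x1D ⊕ 0x3F = 0x22.
C4: T = 0x46, S = E(K, T) = 0x3C; 0xC7 ⊕ 0x3C = 0xFB.
So S4 = 0x3C.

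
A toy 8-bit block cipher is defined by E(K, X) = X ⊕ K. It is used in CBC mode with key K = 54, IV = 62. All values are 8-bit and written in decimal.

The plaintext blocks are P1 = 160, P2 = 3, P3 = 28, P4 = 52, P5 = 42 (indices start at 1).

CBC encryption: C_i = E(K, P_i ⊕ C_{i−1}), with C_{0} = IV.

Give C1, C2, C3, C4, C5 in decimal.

C1 = 168, C2 = 157, C3 = 183, C4 = 181, C5 = 169

C1: P1 ⊕ 62 = 158; E(K, 158) = 168.
C2: P2 ⊕ 168 = 171; E(K, 171) = 157.
C3: P3 ⊕ 157 = 129; E(K, 129) = 183.
C4: P4 ⊕ 183 = 131; E(K, 131) = 181.
C5: P5 ⊕ 181 = 159; E(K, 159) = 169.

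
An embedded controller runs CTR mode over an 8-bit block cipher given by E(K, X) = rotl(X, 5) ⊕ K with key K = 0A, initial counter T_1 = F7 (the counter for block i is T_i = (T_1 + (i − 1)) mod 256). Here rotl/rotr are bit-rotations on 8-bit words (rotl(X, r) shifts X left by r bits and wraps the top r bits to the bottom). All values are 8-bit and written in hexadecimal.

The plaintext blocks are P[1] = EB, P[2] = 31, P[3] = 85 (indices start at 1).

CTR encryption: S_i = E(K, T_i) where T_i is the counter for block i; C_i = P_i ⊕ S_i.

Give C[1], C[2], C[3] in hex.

C[1] = 1F, C[2] = 24, C[3] = B0

C[1]: T = F7, S = E(K, T) = F4; EB ⊕ F4 = 1F.
C[2]: T = F8, S = E(K, T) = 15; 31 ⊕ 15 = 24.
C[3]: T = F9, S = E(K, T) = 35; 85 ⊕ 35 = B0.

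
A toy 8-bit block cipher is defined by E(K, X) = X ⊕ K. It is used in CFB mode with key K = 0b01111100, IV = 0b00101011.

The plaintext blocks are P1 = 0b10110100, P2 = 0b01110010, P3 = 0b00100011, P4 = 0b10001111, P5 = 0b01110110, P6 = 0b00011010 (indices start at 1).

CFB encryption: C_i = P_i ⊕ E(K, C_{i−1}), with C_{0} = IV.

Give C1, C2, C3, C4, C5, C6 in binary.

C1 = 0b11100011, C2 = 0b11101101, C3 = 0b10110010, C4 = 0b01000001, C5 = 0b01001011, C6 = 0b00101101

C1: E(K, 0b00101011) = 0b01010111; 0b10110100 ⊕ 0b01010111 = 0b11100011.
C2: E(K, 0b11100011) = 0b10011111; 0b01110010 ⊕ 0b10011111 = 0b11101101.
C3: E(K, 0b11101101) = 0b10010001; 0b00100011 ⊕ 0b10010001 = 0b10110010.
C4: E(K, 0b10110010) = 0b11001110; 0b10001111 ⊕ 0b11001110 = 0b01000001.
C5: E(K, 0b01000001) = 0b00111101; 0b01110110 ⊕ 0b00111101 = 0b01001011.
C6: E(K, 0b01001011) = 0b00110111; 0b00011010 ⊕ 0b00110111 = 0b00101101.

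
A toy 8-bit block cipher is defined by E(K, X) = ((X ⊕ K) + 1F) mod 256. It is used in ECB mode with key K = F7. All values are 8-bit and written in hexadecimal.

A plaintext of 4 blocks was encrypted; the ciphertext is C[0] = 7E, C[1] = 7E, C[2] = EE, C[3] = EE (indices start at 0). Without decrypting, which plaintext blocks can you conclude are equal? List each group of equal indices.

ECB encrypts each block independently with the same key, so equal ciphertext blocks imply equal plaintext blocks.
C[0] = C[1] = 7E, so P[0] = P[1].
C[2] = C[3] = EE, so P[2] = P[3].

P[0] = P[1]; P[2] = P[3]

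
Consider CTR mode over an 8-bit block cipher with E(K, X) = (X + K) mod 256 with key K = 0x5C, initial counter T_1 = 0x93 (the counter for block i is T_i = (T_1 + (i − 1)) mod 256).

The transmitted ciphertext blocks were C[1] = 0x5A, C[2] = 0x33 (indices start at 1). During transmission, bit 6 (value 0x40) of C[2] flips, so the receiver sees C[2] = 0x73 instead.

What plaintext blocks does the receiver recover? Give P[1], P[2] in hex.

CTR decryption: S_i = E(K, T_i) where T_i is the counter for block i; P_i = C_i ⊕ S_i.
Only C[2] changed, to 0x73. In CTR, a change in C_i flips the same bit in P_i only; the keystream is unaffected. Decrypting the received ciphertext:
P[1]: T = 0x93, S = E(K, T) = 0xEF; 0x5A ⊕ 0xEF = 0xB5.
P[2]: T = 0x94, S = E(K, T) = 0xF0; 0x73 ⊕ 0xF0 = 0x83.
Blocks that differ from the original plaintext: P[2].

P[1] = 0xB5, P[2] = 0x83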